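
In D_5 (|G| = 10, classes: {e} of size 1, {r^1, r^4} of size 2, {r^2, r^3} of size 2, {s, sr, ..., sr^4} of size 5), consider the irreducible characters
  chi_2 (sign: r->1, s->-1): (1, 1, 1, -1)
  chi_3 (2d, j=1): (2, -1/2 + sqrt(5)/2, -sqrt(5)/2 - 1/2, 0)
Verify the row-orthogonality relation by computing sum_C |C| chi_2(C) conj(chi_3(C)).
Sum = 0; so <chi_2, chi_3> = 0 (distinct irreducibles are orthogonal).

Derivation: Compute term by term over conjugacy classes (|C| * chi_2(C) * conj(chi_3(C))):
  1*(1)*conj(2) + 2*(1)*conj(-1/2 + sqrt(5)/2) + 2*(1)*conj(-sqrt(5)/2 - 1/2) + 5*(-1)*conj(0)
  = (2) + (-1 + sqrt(5)) + (-sqrt(5) - 1) + (0)
  = 0.
Dividing by |G| = 10 gives 0/10 = 0, matching the row-orthogonality relation <chi_2, chi_3> = [chi_2 = chi_3].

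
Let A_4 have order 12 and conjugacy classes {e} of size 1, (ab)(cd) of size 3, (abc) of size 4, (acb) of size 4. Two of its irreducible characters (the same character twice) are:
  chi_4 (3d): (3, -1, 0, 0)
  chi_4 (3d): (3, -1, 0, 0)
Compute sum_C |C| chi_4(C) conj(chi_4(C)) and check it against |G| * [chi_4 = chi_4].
Sum = 12 = |G| = 12; so <chi_4, chi_4> = 1 (norm-1 confirms irreducibility).

Proof sketch: Compute term by term over conjugacy classes (|C| * chi_4(C) * conj(chi_4(C))):
  1*(3)*conj(3) + 3*(-1)*conj(-1) + 4*(0)*conj(0) + 4*(0)*conj(0)
  = (9) + (3) + (0) + (0)
  = 12.
(Exp terms are combined using exp(i*s)*conj(exp(i*t)) = exp(i*(s-t)), and sums of them are collapsed using the identity that for every m > 1 the m distinct m-th roots of unity sum to 0, e.g. 1 + exp(2*I*pi/3) + exp(-2*I*pi/3) = 0.)
Dividing by |G| = 12 gives 12/12 = 1, matching the row-orthogonality relation <chi_4, chi_4> = [chi_4 = chi_4].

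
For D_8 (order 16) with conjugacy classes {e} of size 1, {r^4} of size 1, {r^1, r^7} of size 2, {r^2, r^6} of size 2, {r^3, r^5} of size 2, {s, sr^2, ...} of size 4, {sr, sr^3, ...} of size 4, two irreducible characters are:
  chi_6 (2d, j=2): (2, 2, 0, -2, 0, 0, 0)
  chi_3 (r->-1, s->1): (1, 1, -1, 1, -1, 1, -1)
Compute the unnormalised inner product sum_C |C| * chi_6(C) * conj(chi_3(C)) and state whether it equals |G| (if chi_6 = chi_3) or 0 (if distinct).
Sum = 0; so <chi_6, chi_3> = 0 (distinct irreducibles are orthogonal).

Compute term by term over conjugacy classes (|C| * chi_6(C) * conj(chi_3(C))):
  1*(2)*conj(1) + 1*(2)*conj(1) + 2*(0)*conj(-1) + 2*(-2)*conj(1) + 2*(0)*conj(-1) + 4*(0)*conj(1) + 4*(0)*conj(-1)
  = (2) + (2) + (0) + (-4) + (0) + (0) + (0)
  = 0.
Dividing by |G| = 16 gives 0/16 = 0, matching the row-orthogonality relation <chi_6, chi_3> = [chi_6 = chi_3].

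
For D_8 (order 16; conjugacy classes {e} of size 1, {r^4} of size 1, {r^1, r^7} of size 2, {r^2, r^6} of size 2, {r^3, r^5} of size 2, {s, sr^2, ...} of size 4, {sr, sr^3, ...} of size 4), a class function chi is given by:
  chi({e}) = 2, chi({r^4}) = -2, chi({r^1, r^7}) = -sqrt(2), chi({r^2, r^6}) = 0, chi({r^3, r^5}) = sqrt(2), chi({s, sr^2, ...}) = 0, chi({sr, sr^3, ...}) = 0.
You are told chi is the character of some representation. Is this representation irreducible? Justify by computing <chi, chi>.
Irreducible: <chi, chi> = 1.

Derivation: <chi, chi> = (1/|G|) sum_C |C| * |chi(C)|^2 = (1/16)[1*|2|^2 + 1*|-2|^2 + 2*|-sqrt(2)|^2 + 2*|0|^2 + 2*|sqrt(2)|^2 + 4*|0|^2 + 4*|0|^2]
  = (1/16)[(4) + (4) + (4) + (0) + (4) + (0) + (0)] = 16/16 = 1.
A character is irreducible iff <chi, chi> = 1, so this representation is irreducible.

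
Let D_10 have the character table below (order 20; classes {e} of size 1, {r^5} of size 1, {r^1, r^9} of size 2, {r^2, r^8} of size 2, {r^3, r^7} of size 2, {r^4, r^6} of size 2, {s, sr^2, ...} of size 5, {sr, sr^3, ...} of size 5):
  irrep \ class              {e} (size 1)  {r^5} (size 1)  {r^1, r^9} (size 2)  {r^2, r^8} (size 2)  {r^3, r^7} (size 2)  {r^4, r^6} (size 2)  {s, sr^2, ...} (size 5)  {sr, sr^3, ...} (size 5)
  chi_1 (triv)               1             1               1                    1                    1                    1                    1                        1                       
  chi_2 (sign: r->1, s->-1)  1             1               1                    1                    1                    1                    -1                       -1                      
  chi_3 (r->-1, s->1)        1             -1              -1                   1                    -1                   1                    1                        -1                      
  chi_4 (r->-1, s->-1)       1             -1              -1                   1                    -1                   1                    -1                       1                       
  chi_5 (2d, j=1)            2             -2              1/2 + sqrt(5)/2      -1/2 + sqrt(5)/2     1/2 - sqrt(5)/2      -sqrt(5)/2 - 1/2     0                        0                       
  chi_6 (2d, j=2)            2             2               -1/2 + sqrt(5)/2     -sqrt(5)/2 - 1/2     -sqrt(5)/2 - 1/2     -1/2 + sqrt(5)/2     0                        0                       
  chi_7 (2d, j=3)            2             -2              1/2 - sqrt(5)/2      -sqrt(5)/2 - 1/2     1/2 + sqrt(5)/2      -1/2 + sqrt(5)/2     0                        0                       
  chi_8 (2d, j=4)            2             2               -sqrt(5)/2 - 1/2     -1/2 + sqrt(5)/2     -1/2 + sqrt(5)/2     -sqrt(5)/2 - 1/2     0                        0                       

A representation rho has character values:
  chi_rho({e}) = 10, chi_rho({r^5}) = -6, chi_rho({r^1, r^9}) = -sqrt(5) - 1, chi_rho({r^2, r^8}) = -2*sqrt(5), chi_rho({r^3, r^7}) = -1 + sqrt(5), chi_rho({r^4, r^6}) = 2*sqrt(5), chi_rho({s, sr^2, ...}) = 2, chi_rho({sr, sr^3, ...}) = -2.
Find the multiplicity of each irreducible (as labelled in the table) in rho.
Multiplicities: chi_1: 0, chi_2: 0, chi_3: 2, chi_4: 0, chi_5: 0, chi_6: 1, chi_7: 3, chi_8: 0.

Explanation: Use <chi_rho, chi> = (1/|G|) sum_C |C| * chi_rho(C) * conj(chi(C)) with |G| = 20 for each irreducible chi in the table:
  <chi_rho, chi_1> = (1/20)[1*(10)*conj(1) + 1*(-6)*conj(1) + 2*(-sqrt(5) - 1)*conj(1) + 2*(-2*sqrt(5))*conj(1) + 2*(-1 + sqrt(5))*conj(1) + 2*(2*sqrt(5))*conj(1) + 5*(2)*conj(1) + 5*(-2)*conj(1)]
      = (1/20)[(10) + (-6) + (-2*sqrt(5) - 2) + (-4*sqrt(5)) + (-2 + 2*sqrt(5)) + (4*sqrt(5)) + (10) + (-10)] = 0/20 = 0
  <chi_rho, chi_2> = (1/20)[1*(10)*conj(1) + 1*(-6)*conj(1) + 2*(-sqrt(5) - 1)*conj(1) + 2*(-2*sqrt(5))*conj(1) + 2*(-1 + sqrt(5))*conj(1) + 2*(2*sqrt(5))*conj(1) + 5*(2)*conj(-1) + 5*(-2)*conj(-1)]
      = (1/20)[(10) + (-6) + (-2*sqrt(5) - 2) + (-4*sqrt(5)) + (-2 + 2*sqrt(5)) + (4*sqrt(5)) + (-10) + (10)] = 0/20 = 0
  <chi_rho, chi_3> = (1/20)[1*(10)*conj(1) + 1*(-6)*conj(-1) + 2*(-sqrt(5) - 1)*conj(-1) + 2*(-2*sqrt(5))*conj(1) + 2*(-1 + sqrt(5))*conj(-1) + 2*(2*sqrt(5))*conj(1) + 5*(2)*conj(1) + 5*(-2)*conj(-1)]
      = (1/20)[(10) + (6) + (2 + 2*sqrt(5)) + (-4*sqrt(5)) + (2 - 2*sqrt(5)) + (4*sqrt(5)) + (10) + (10)] = 40/20 = 2
  <chi_rho, chi_4> = (1/20)[1*(10)*conj(1) + 1*(-6)*conj(-1) + 2*(-sqrt(5) - 1)*conj(-1) + 2*(-2*sqrt(5))*conj(1) + 2*(-1 + sqrt(5))*conj(-1) + 2*(2*sqrt(5))*conj(1) + 5*(2)*conj(-1) + 5*(-2)*conj(1)]
      = (1/20)[(10) + (6) + (2 + 2*sqrt(5)) + (-4*sqrt(5)) + (2 - 2*sqrt(5)) + (4*sqrt(5)) + (-10) + (-10)] = 0/20 = 0
  <chi_rho, chi_5> = (1/20)[1*(10)*conj(2) + 1*(-6)*conj(-2) + 2*(-sqrt(5) - 1)*conj(1/2 + sqrt(5)/2) + 2*(-2*sqrt(5))*conj(-1/2 + sqrt(5)/2) + 2*(-1 + sqrt(5))*conj(1/2 - sqrt(5)/2) + 2*(2*sqrt(5))*conj(-sqrt(5)/2 - 1/2) + 5*(2)*conj(0) + 5*(-2)*conj(0)]
      = (1/20)[(20) + (12) + (-6 - 2*sqrt(5)) + (-10 + 2*sqrt(5)) + (-6 + 2*sqrt(5)) + (-10 - 2*sqrt(5)) + (0) + (0)] = 0/20 = 0
  <chi_rho, chi_6> = (1/20)[1*(10)*conj(2) + 1*(-6)*conj(2) + 2*(-sqrt(5) - 1)*conj(-1/2 + sqrt(5)/2) + 2*(-2*sqrt(5))*conj(-sqrt(5)/2 - 1/2) + 2*(-1 + sqrt(5))*conj(-sqrt(5)/2 - 1/2) + 2*(2*sqrt(5))*conj(-1/2 + sqrt(5)/2) + 5*(2)*conj(0) + 5*(-2)*conj(0)]
      = (1/20)[(20) + (-12) + (-4) + (2*sqrt(5) + 10) + (-4) + (10 - 2*sqrt(5)) + (0) + (0)] = 20/20 = 1
  <chi_rho, chi_7> = (1/20)[1*(10)*conj(2) + 1*(-6)*conj(-2) + 2*(-sqrt(5) - 1)*conj(1/2 - sqrt(5)/2) + 2*(-2*sqrt(5))*conj(-sqrt(5)/2 - 1/2) + 2*(-1 + sqrt(5))*conj(1/2 + sqrt(5)/2) + 2*(2*sqrt(5))*conj(-1/2 + sqrt(5)/2) + 5*(2)*conj(0) + 5*(-2)*conj(0)]
      = (1/20)[(20) + (12) + (4) + (2*sqrt(5) + 10) + (4) + (10 - 2*sqrt(5)) + (0) + (0)] = 60/20 = 3
  <chi_rho, chi_8> = (1/20)[1*(10)*conj(2) + 1*(-6)*conj(2) + 2*(-sqrt(5) - 1)*conj(-sqrt(5)/2 - 1/2) + 2*(-2*sqrt(5))*conj(-1/2 + sqrt(5)/2) + 2*(-1 + sqrt(5))*conj(-1/2 + sqrt(5)/2) + 2*(2*sqrt(5))*conj(-sqrt(5)/2 - 1/2) + 5*(2)*conj(0) + 5*(-2)*conj(0)]
      = (1/20)[(20) + (-12) + (2*sqrt(5) + 6) + (-10 + 2*sqrt(5)) + (6 - 2*sqrt(5)) + (-10 - 2*sqrt(5)) + (0) + (0)] = 0/20 = 0
Dimension check: dim(rho) = sum (mult * dim) = 0*1 + 0*1 + 2*1 + 0*1 + 0*2 + 1*2 + 3*2 + 0*2 = 10 = chi_rho(e) = 10.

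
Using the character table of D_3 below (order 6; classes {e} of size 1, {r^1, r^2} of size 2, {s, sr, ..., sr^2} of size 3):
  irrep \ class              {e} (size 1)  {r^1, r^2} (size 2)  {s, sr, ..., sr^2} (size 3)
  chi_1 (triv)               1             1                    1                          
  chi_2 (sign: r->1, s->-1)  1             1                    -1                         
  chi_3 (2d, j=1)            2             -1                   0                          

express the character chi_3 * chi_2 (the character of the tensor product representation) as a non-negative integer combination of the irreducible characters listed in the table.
chi_3 tensor chi_2 = chi_3 (all other irreducibles have multiplicity 0).

Why: The character of a tensor product is the pointwise product (chi_3 * chi_2)(C) = chi_3(C) * chi_2(C):
  {e}: (2)*(1), {r^1, r^2}: (-1)*(1), {s, sr, ..., sr^2}: (0)*(-1)
so (chi_3 * chi_2) takes values
  {e} -> 2, {r^1, r^2} -> -1, {s, sr, ..., sr^2} -> 0.
Now take the inner product of this character with each irreducible chi from the table, <chi_3*chi_2, chi> = (1/6) sum_C |C| (chi_3*chi_2)(C) conj(chi(C)):
  <chi_3*chi_2, chi_1> = (1/6)[1*(2)*conj(1) + 2*(-1)*conj(1) + 3*(0)*conj(1)]
      = (1/6)[(2) + (-2) + (0)] = 0/6 = 0
  <chi_3*chi_2, chi_2> = (1/6)[1*(2)*conj(1) + 2*(-1)*conj(1) + 3*(0)*conj(-1)]
      = (1/6)[(2) + (-2) + (0)] = 0/6 = 0
  <chi_3*chi_2, chi_3> = (1/6)[1*(2)*conj(2) + 2*(-1)*conj(-1) + 3*(0)*conj(0)]
      = (1/6)[(4) + (2) + (0)] = 6/6 = 1
Hence the multiplicities are chi_3: 1. Dimension check: dim(chi_3)*dim(chi_2) = 2*1 = 2 and sum (mult * dim) = 1*2 = 2.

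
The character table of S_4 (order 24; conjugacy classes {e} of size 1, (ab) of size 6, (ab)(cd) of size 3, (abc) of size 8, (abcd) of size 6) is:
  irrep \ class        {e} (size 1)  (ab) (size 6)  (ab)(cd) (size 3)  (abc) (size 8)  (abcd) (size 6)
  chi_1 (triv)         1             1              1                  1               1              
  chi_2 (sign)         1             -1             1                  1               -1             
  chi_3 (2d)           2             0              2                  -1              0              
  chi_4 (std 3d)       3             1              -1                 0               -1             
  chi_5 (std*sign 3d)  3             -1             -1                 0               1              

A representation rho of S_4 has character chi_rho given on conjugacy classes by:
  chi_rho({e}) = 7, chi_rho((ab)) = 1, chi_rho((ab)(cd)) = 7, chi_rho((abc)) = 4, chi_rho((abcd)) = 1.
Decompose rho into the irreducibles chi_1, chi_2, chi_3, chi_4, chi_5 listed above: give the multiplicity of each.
Multiplicities: chi_1: 3, chi_2: 2, chi_3: 1, chi_4: 0, chi_5: 0.

Why: Use <chi_rho, chi> = (1/|G|) sum_C |C| * chi_rho(C) * conj(chi(C)) with |G| = 24 for each irreducible chi in the table:
  <chi_rho, chi_1> = (1/24)[1*(7)*conj(1) + 6*(1)*conj(1) + 3*(7)*conj(1) + 8*(4)*conj(1) + 6*(1)*conj(1)]
      = (1/24)[(7) + (6) + (21) + (32) + (6)] = 72/24 = 3
  <chi_rho, chi_2> = (1/24)[1*(7)*conj(1) + 6*(1)*conj(-1) + 3*(7)*conj(1) + 8*(4)*conj(1) + 6*(1)*conj(-1)]
      = (1/24)[(7) + (-6) + (21) + (32) + (-6)] = 48/24 = 2
  <chi_rho, chi_3> = (1/24)[1*(7)*conj(2) + 6*(1)*conj(0) + 3*(7)*conj(2) + 8*(4)*conj(-1) + 6*(1)*conj(0)]
      = (1/24)[(14) + (0) + (42) + (-32) + (0)] = 24/24 = 1
  <chi_rho, chi_4> = (1/24)[1*(7)*conj(3) + 6*(1)*conj(1) + 3*(7)*conj(-1) + 8*(4)*conj(0) + 6*(1)*conj(-1)]
      = (1/24)[(21) + (6) + (-21) + (0) + (-6)] = 0/24 = 0
  <chi_rho, chi_5> = (1/24)[1*(7)*conj(3) + 6*(1)*conj(-1) + 3*(7)*conj(-1) + 8*(4)*conj(0) + 6*(1)*conj(1)]
      = (1/24)[(21) + (-6) + (-21) + (0) + (6)] = 0/24 = 0
Dimension check: dim(rho) = sum (mult * dim) = 3*1 + 2*1 + 1*2 + 0*3 + 0*3 = 7 = chi_rho(e) = 7.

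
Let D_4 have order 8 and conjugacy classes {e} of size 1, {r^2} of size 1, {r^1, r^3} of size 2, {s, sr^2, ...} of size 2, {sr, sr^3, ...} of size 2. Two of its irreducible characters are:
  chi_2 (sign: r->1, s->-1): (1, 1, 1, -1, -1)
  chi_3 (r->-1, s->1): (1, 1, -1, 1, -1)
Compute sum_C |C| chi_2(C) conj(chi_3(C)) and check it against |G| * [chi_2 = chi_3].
Sum = 0; so <chi_2, chi_3> = 0 (distinct irreducibles are orthogonal).

Details: Compute term by term over conjugacy classes (|C| * chi_2(C) * conj(chi_3(C))):
  1*(1)*conj(1) + 1*(1)*conj(1) + 2*(1)*conj(-1) + 2*(-1)*conj(1) + 2*(-1)*conj(-1)
  = (1) + (1) + (-2) + (-2) + (2)
  = 0.
Dividing by |G| = 8 gives 0/8 = 0, matching the row-orthogonality relation <chi_2, chi_3> = [chi_2 = chi_3].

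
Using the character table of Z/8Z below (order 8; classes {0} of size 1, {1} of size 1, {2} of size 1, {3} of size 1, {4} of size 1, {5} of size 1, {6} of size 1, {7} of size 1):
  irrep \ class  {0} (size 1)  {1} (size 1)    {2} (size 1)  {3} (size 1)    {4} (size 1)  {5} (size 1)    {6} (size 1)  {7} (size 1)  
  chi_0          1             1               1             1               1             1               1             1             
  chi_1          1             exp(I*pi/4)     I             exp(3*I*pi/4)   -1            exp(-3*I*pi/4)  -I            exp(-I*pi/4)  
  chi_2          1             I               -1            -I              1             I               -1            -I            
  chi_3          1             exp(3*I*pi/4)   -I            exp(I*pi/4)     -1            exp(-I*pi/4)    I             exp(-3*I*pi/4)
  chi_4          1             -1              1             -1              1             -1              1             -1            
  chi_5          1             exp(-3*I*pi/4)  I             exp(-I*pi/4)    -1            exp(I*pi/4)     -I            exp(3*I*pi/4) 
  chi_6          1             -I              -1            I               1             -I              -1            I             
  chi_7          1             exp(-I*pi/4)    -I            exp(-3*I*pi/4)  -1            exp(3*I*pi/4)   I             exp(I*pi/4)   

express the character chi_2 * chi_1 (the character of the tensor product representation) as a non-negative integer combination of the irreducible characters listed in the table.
chi_2 tensor chi_1 = chi_3 (all other irreducibles have multiplicity 0).

Derivation: The character of a tensor product is the pointwise product (chi_2 * chi_1)(C) = chi_2(C) * chi_1(C):
  {0}: (1)*(1), {1}: (I)*(exp(I*pi/4)), {2}: (-1)*(I), {3}: (-I)*(exp(3*I*pi/4)), {4}: (1)*(-1), {5}: (I)*(exp(-3*I*pi/4)), {6}: (-1)*(-I), {7}: (-I)*(exp(-I*pi/4))
so (chi_2 * chi_1) takes values
  {0} -> 1, {1} -> exp(3*I*pi/4), {2} -> -I, {3} -> -exp(-3*I*pi/4), {4} -> -1, {5} -> exp(-I*pi/4), {6} -> I, {7} -> -exp(I*pi/4).
Now take the inner product of this character with each irreducible chi from the table, <chi_2*chi_1, chi> = (1/8) sum_C |C| (chi_2*chi_1)(C) conj(chi(C)):
  <chi_2*chi_1, chi_0> = (1/8)[1*(1)*conj(1) + 1*(exp(3*I*pi/4))*conj(1) + 1*(-I)*conj(1) + 1*(-exp(-3*I*pi/4))*conj(1) + 1*(-1)*conj(1) + 1*(exp(-I*pi/4))*conj(1) + 1*(I)*conj(1) + 1*(-exp(I*pi/4))*conj(1)]
      = (1/8)[(1) + (exp(3*I*pi/4)) + (-I) + (-exp(-3*I*pi/4)) + (-1) + (exp(-I*pi/4)) + (I) + (-exp(I*pi/4))] = 0/8 = 0
  <chi_2*chi_1, chi_1> = (1/8)[1*(1)*conj(1) + 1*(exp(3*I*pi/4))*conj(exp(I*pi/4)) + 1*(-I)*conj(I) + 1*(-exp(-3*I*pi/4))*conj(exp(3*I*pi/4)) + 1*(-1)*conj(-1) + 1*(exp(-I*pi/4))*conj(exp(-3*I*pi/4)) + 1*(I)*conj(-I) + 1*(-exp(I*pi/4))*conj(exp(-I*pi/4))]
      = (1/8)[(1) + (I) + (-1) + (-I) + (1) + (I) + (-1) + (-I)] = 0/8 = 0
  <chi_2*chi_1, chi_2> = (1/8)[1*(1)*conj(1) + 1*(exp(3*I*pi/4))*conj(I) + 1*(-I)*conj(-1) + 1*(-exp(-3*I*pi/4))*conj(-I) + 1*(-1)*conj(1) + 1*(exp(-I*pi/4))*conj(I) + 1*(I)*conj(-1) + 1*(-exp(I*pi/4))*conj(-I)]
      = (1/8)[(1) + (-exp(-3*I*pi/4)) + (I) + (-exp(-I*pi/4)) + (-1) + (-exp(I*pi/4)) + (-I) + (-exp(3*I*pi/4))] = 0/8 = 0
  <chi_2*chi_1, chi_3> = (1/8)[1*(1)*conj(1) + 1*(exp(3*I*pi/4))*conj(exp(3*I*pi/4)) + 1*(-I)*conj(-I) + 1*(-exp(-3*I*pi/4))*conj(exp(I*pi/4)) + 1*(-1)*conj(-1) + 1*(exp(-I*pi/4))*conj(exp(-I*pi/4)) + 1*(I)*conj(I) + 1*(-exp(I*pi/4))*conj(exp(-3*I*pi/4))]
      = (1/8)[(1) + (1) + (1) + (1) + (1) + (1) + (1) + (1)] = 8/8 = 1
  <chi_2*chi_1, chi_4> = (1/8)[1*(1)*conj(1) + 1*(exp(3*I*pi/4))*conj(-1) + 1*(-I)*conj(1) + 1*(-exp(-3*I*pi/4))*conj(-1) + 1*(-1)*conj(1) + 1*(exp(-I*pi/4))*conj(-1) + 1*(I)*conj(1) + 1*(-exp(I*pi/4))*conj(-1)]
      = (1/8)[(1) + (-exp(3*I*pi/4)) + (-I) + (exp(-3*I*pi/4)) + (-1) + (-exp(-I*pi/4)) + (I) + (exp(I*pi/4))] = 0/8 = 0
  <chi_2*chi_1, chi_5> = (1/8)[1*(1)*conj(1) + 1*(exp(3*I*pi/4))*conj(exp(-3*I*pi/4)) + 1*(-I)*conj(I) + 1*(-exp(-3*I*pi/4))*conj(exp(-I*pi/4)) + 1*(-1)*conj(-1) + 1*(exp(-I*pi/4))*conj(exp(I*pi/4)) + 1*(I)*conj(-I) + 1*(-exp(I*pi/4))*conj(exp(3*I*pi/4))]
      = (1/8)[(1) + (-I) + (-1) + (I) + (1) + (-I) + (-1) + (I)] = 0/8 = 0
  <chi_2*chi_1, chi_6> = (1/8)[1*(1)*conj(1) + 1*(exp(3*I*pi/4))*conj(-I) + 1*(-I)*conj(-1) + 1*(-exp(-3*I*pi/4))*conj(I) + 1*(-1)*conj(1) + 1*(exp(-I*pi/4))*conj(-I) + 1*(I)*conj(-1) + 1*(-exp(I*pi/4))*conj(I)]
      = (1/8)[(1) + (exp(-3*I*pi/4)) + (I) + (exp(-I*pi/4)) + (-1) + (exp(I*pi/4)) + (-I) + (exp(3*I*pi/4))] = 0/8 = 0
  <chi_2*chi_1, chi_7> = (1/8)[1*(1)*conj(1) + 1*(exp(3*I*pi/4))*conj(exp(-I*pi/4)) + 1*(-I)*conj(-I) + 1*(-exp(-3*I*pi/4))*conj(exp(-3*I*pi/4)) + 1*(-1)*conj(-1) + 1*(exp(-I*pi/4))*conj(exp(3*I*pi/4)) + 1*(I)*conj(I) + 1*(-exp(I*pi/4))*conj(exp(I*pi/4))]
      = (1/8)[(1) + (-1) + (1) + (-1) + (1) + (-1) + (1) + (-1)] = 0/8 = 0
(Exp terms are combined using exp(i*s)*conj(exp(i*t)) = exp(i*(s-t)), and sums of them are collapsed using the identity that for every m > 1 the m distinct m-th roots of unity sum to 0, e.g. 1 + exp(2*I*pi/3) + exp(-2*I*pi/3) = 0.)
Hence the multiplicities are chi_3: 1. Dimension check: dim(chi_2)*dim(chi_1) = 1*1 = 1 and sum (mult * dim) = 1*1 = 1.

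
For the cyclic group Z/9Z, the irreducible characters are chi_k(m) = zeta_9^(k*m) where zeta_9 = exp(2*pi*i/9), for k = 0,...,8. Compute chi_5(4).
chi_5(4) = zeta_9^20 = exp(4*I*pi/9)

Why: chi_5(4) = zeta_9^(5*4) = zeta_9^20. Since zeta_9^9 = 1, this equals zeta_9^2 = exp(2*pi*i*2/9) = exp(4*I*pi/9).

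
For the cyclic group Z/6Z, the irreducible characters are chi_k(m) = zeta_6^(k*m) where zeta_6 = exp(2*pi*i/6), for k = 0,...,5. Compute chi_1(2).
chi_1(2) = zeta_6^2 = exp(2*I*pi/3)

Justification: chi_1(2) = zeta_6^(1*2) = zeta_6^2. Since zeta_6^6 = 1, this equals zeta_6^2 = exp(2*pi*i*2/6) = exp(2*I*pi/3).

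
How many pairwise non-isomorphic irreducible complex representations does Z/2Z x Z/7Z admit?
14

Details: The number of irreducible complex representations of a finite group equals its number of conjugacy classes. Z/2Z x Z/7Z is abelian of order 14, so every element is its own conjugacy class: 14 classes, so Z/2Z x Z/7Z (order 14) has exactly 14 irreducible complex representations.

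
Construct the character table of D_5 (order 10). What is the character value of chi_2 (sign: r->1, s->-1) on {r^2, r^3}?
Conjugacy classes: {e} of size 1, {r^1, r^4} of size 2, {r^2, r^3} of size 2, {s, sr, ..., sr^4} of size 5.
Character table:
  irrep \ class              {e} (size 1)  {r^1, r^4} (size 2)  {r^2, r^3} (size 2)  {s, sr, ..., sr^4} (size 5)
  chi_1 (triv)               1             1                    1                    1                          
  chi_2 (sign: r->1, s->-1)  1             1                    1                    -1                         
  chi_3 (2d, j=1)            2             -1/2 + sqrt(5)/2     -sqrt(5)/2 - 1/2     0                          
  chi_4 (2d, j=2)            2             -sqrt(5)/2 - 1/2     -1/2 + sqrt(5)/2     0                          

Spot check: chi_2 (sign: r->1, s->-1) on {r^2, r^3} = 1.

Proof sketch: D_5 has order 2*5 = 10 with 4 conjugacy classes, hence 4 irreducibles. Sum of squared dims 1 + 1 + 4 + 4 = 10 = |G|. Linear characters come from the abelianisation; the 2-dimensional irreps have character r^k -> 2*cos(2*pi*j*k/5), reflections -> 0.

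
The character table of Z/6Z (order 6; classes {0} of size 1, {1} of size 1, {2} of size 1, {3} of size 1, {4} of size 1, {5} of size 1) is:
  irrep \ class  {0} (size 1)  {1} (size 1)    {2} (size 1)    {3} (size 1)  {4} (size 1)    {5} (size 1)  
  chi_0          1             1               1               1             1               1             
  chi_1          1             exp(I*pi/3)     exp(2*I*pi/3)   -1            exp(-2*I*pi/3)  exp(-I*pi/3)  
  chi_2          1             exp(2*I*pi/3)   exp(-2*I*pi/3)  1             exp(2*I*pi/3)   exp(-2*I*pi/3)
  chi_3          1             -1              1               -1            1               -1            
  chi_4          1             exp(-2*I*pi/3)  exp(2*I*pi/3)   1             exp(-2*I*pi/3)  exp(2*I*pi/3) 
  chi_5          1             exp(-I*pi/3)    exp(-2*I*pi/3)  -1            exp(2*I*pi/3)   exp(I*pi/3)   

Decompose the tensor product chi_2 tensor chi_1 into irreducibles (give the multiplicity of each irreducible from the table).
chi_2 tensor chi_1 = chi_3 (all other irreducibles have multiplicity 0).

Argument: The character of a tensor product is the pointwise product (chi_2 * chi_1)(C) = chi_2(C) * chi_1(C):
  {0}: (1)*(1), {1}: (exp(2*I*pi/3))*(exp(I*pi/3)), {2}: (exp(-2*I*pi/3))*(exp(2*I*pi/3)), {3}: (1)*(-1), {4}: (exp(2*I*pi/3))*(exp(-2*I*pi/3)), {5}: (exp(-2*I*pi/3))*(exp(-I*pi/3))
so (chi_2 * chi_1) takes values
  {0} -> 1, {1} -> -1, {2} -> 1, {3} -> -1, {4} -> 1, {5} -> -1.
Now take the inner product of this character with each irreducible chi from the table, <chi_2*chi_1, chi> = (1/6) sum_C |C| (chi_2*chi_1)(C) conj(chi(C)):
  <chi_2*chi_1, chi_0> = (1/6)[1*(1)*conj(1) + 1*(-1)*conj(1) + 1*(1)*conj(1) + 1*(-1)*conj(1) + 1*(1)*conj(1) + 1*(-1)*conj(1)]
      = (1/6)[(1) + (-1) + (1) + (-1) + (1) + (-1)] = 0/6 = 0
  <chi_2*chi_1, chi_1> = (1/6)[1*(1)*conj(1) + 1*(-1)*conj(exp(I*pi/3)) + 1*(1)*conj(exp(2*I*pi/3)) + 1*(-1)*conj(-1) + 1*(1)*conj(exp(-2*I*pi/3)) + 1*(-1)*conj(exp(-I*pi/3))]
      = (1/6)[(1) + (-exp(-I*pi/3)) + (exp(-2*I*pi/3)) + (1) + (exp(2*I*pi/3)) + (-exp(I*pi/3))] = 0/6 = 0
  <chi_2*chi_1, chi_2> = (1/6)[1*(1)*conj(1) + 1*(-1)*conj(exp(2*I*pi/3)) + 1*(1)*conj(exp(-2*I*pi/3)) + 1*(-1)*conj(1) + 1*(1)*conj(exp(2*I*pi/3)) + 1*(-1)*conj(exp(-2*I*pi/3))]
      = (1/6)[(1) + (-exp(-2*I*pi/3)) + (exp(2*I*pi/3)) + (-1) + (exp(-2*I*pi/3)) + (-exp(2*I*pi/3))] = 0/6 = 0
  <chi_2*chi_1, chi_3> = (1/6)[1*(1)*conj(1) + 1*(-1)*conj(-1) + 1*(1)*conj(1) + 1*(-1)*conj(-1) + 1*(1)*conj(1) + 1*(-1)*conj(-1)]
      = (1/6)[(1) + (1) + (1) + (1) + (1) + (1)] = 6/6 = 1
  <chi_2*chi_1, chi_4> = (1/6)[1*(1)*conj(1) + 1*(-1)*conj(exp(-2*I*pi/3)) + 1*(1)*conj(exp(2*I*pi/3)) + 1*(-1)*conj(1) + 1*(1)*conj(exp(-2*I*pi/3)) + 1*(-1)*conj(exp(2*I*pi/3))]
      = (1/6)[(1) + (-exp(2*I*pi/3)) + (exp(-2*I*pi/3)) + (-1) + (exp(2*I*pi/3)) + (-exp(-2*I*pi/3))] = 0/6 = 0
  <chi_2*chi_1, chi_5> = (1/6)[1*(1)*conj(1) + 1*(-1)*conj(exp(-I*pi/3)) + 1*(1)*conj(exp(-2*I*pi/3)) + 1*(-1)*conj(-1) + 1*(1)*conj(exp(2*I*pi/3)) + 1*(-1)*conj(exp(I*pi/3))]
      = (1/6)[(1) + (-exp(I*pi/3)) + (exp(2*I*pi/3)) + (1) + (exp(-2*I*pi/3)) + (-exp(-I*pi/3))] = 0/6 = 0
(Exp terms are combined using exp(i*s)*conj(exp(i*t)) = exp(i*(s-t)), and sums of them are collapsed using the identity that for every m > 1 the m distinct m-th roots of unity sum to 0, e.g. 1 + exp(2*I*pi/3) + exp(-2*I*pi/3) = 0.)
Hence the multiplicities are chi_3: 1. Dimension check: dim(chi_2)*dim(chi_1) = 1*1 = 1 and sum (mult * dim) = 1*1 = 1.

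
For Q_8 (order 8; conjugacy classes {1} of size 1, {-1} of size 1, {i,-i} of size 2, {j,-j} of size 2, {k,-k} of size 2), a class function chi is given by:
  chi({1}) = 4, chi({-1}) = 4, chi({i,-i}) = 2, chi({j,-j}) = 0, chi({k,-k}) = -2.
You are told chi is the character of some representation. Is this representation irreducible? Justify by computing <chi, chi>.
Not irreducible (reducible): <chi, chi> = 6 > 1.

Details: <chi, chi> = (1/|G|) sum_C |C| * |chi(C)|^2 = (1/8)[1*|4|^2 + 1*|4|^2 + 2*|2|^2 + 2*|0|^2 + 2*|-2|^2]
  = (1/8)[(16) + (16) + (8) + (0) + (8)] = 48/8 = 6.
A character is irreducible iff <chi, chi> = 1, so this representation is reducible.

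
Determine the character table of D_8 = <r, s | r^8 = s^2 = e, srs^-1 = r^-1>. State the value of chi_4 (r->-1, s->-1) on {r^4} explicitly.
Conjugacy classes: {e} of size 1, {r^4} of size 1, {r^1, r^7} of size 2, {r^2, r^6} of size 2, {r^3, r^5} of size 2, {s, sr^2, ...} of size 4, {sr, sr^3, ...} of size 4.
Character table:
  irrep \ class              {e} (size 1)  {r^4} (size 1)  {r^1, r^7} (size 2)  {r^2, r^6} (size 2)  {r^3, r^5} (size 2)  {s, sr^2, ...} (size 4)  {sr, sr^3, ...} (size 4)
  chi_1 (triv)               1             1               1                    1                    1                    1                        1                       
  chi_2 (sign: r->1, s->-1)  1             1               1                    1                    1                    -1                       -1                      
  chi_3 (r->-1, s->1)        1             1               -1                   1                    -1                   1                        -1                      
  chi_4 (r->-1, s->-1)       1             1               -1                   1                    -1                   -1                       1                       
  chi_5 (2d, j=1)            2             -2              sqrt(2)              0                    -sqrt(2)             0                        0                       
  chi_6 (2d, j=2)            2             2               0                    -2                   0                    0                        0                       
  chi_7 (2d, j=3)            2             -2              -sqrt(2)             0                    sqrt(2)              0                        0                       

Spot check: chi_4 (r->-1, s->-1) on {r^4} = 1.

Reasoning: D_8 has order 2*8 = 16 with 7 conjugacy classes, hence 7 irreducibles. Sum of squared dims 1 + 1 + 1 + 1 + 4 + 4 + 4 = 16 = |G|. Linear characters come from the abelianisation; the 2-dimensional irreps have character r^k -> 2*cos(2*pi*j*k/8), reflections -> 0.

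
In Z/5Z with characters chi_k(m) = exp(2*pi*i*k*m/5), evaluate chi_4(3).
chi_4(3) = zeta_5^12 = exp(4*I*pi/5)

Why: chi_4(3) = zeta_5^(4*3) = zeta_5^12. Since zeta_5^5 = 1, this equals zeta_5^2 = exp(2*pi*i*2/5) = exp(4*I*pi/5).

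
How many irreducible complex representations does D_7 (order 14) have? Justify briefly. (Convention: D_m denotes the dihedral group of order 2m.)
5

Justification: The number of irreducible complex representations of a finite group equals its number of conjugacy classes. D_7 has 5 conjugacy classes ((n+3)/2 for n odd), so D_7 (order 14) has exactly 5 irreducible complex representations.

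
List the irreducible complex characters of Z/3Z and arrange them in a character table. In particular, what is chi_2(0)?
Character table of Z/3Z (irreps indexed chi_0,...,chi_2 with chi_k(m) = zeta_3^(k*m), zeta_3 = exp(2*pi*i/3)):
  irrep \ class  {0} (size 1)  {1} (size 1)    {2} (size 1)  
  chi_0          1             1               1             
  chi_1          1             exp(2*I*pi/3)   exp(-2*I*pi/3)
  chi_2          1             exp(-2*I*pi/3)  exp(2*I*pi/3) 

Spot check: chi_2(0) = zeta_3^(2*0) = zeta_3^0 = 1.

Reasoning: Z/3Z is abelian, so all 3 irreducible complex representations are 1-dimensional. They are given by chi_k(m) = zeta_3^(k*m) for k = 0,...,2. Row orthogonality: sum_m chi_k(m) conj(chi_l(m)) = 3 * [k = l].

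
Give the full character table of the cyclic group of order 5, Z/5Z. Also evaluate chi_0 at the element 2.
Character table of Z/5Z (irreps indexed chi_0,...,chi_4 with chi_k(m) = zeta_5^(k*m), zeta_5 = exp(2*pi*i/5)):
  irrep \ class  {0} (size 1)  {1} (size 1)    {2} (size 1)    {3} (size 1)    {4} (size 1)  
  chi_0          1             1               1               1               1             
  chi_1          1             exp(2*I*pi/5)   exp(4*I*pi/5)   exp(-4*I*pi/5)  exp(-2*I*pi/5)
  chi_2          1             exp(4*I*pi/5)   exp(-2*I*pi/5)  exp(2*I*pi/5)   exp(-4*I*pi/5)
  chi_3          1             exp(-4*I*pi/5)  exp(2*I*pi/5)   exp(-2*I*pi/5)  exp(4*I*pi/5) 
  chi_4          1             exp(-2*I*pi/5)  exp(-4*I*pi/5)  exp(4*I*pi/5)   exp(2*I*pi/5) 

Spot check: chi_0(2) = zeta_5^(0*2) = zeta_5^0 = 1.

Z/5Z is abelian, so all 5 irreducible complex representations are 1-dimensional. They are given by chi_k(m) = zeta_5^(k*m) for k = 0,...,4. Row orthogonality: sum_m chi_k(m) conj(chi_l(m)) = 5 * [k = l].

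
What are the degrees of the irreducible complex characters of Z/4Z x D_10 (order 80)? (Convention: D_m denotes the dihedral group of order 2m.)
Dimensions: 1, 1, 1, 1, 1, 1, 1, 1, 1, 1, 1, 1, 1, 1, 1, 1, 2, 2, 2, 2, 2, 2, 2, 2, 2, 2, 2, 2, 2, 2, 2, 2

Justification: There are 32 irreducibles (= number of conjugacy classes). Their dimensions d_i satisfy sum d_i^2 = |G| = 80: 1 + 1 + 1 + 1 + 1 + 1 + 1 + 1 + 1 + 1 + 1 + 1 + 1 + 1 + 1 + 1 + 4 + 4 + 4 + 4 + 4 + 4 + 4 + 4 + 4 + 4 + 4 + 4 + 4 + 4 + 4 + 4 = 80. (For the product with Z/4Z: each of the 4 1-dim characters of Z/4Z tensors with each irrep of D_10, giving 4 copies of each D_10-dimension.)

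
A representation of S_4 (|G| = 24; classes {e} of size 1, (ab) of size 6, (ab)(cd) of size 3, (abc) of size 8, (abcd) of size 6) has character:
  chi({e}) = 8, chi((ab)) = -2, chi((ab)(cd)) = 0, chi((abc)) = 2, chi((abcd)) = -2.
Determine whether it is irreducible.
Not irreducible (reducible): <chi, chi> = 6 > 1.

Why: <chi, chi> = (1/|G|) sum_C |C| * |chi(C)|^2 = (1/24)[1*|8|^2 + 6*|-2|^2 + 3*|0|^2 + 8*|2|^2 + 6*|-2|^2]
  = (1/24)[(64) + (24) + (0) + (32) + (24)] = 144/24 = 6.
A character is irreducible iff <chi, chi> = 1, so this representation is reducible.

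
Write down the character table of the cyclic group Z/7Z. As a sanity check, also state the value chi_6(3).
Character table of Z/7Z (irreps indexed chi_0,...,chi_6 with chi_k(m) = zeta_7^(k*m), zeta_7 = exp(2*pi*i/7)):
  irrep \ class  {0} (size 1)  {1} (size 1)    {2} (size 1)    {3} (size 1)    {4} (size 1)    {5} (size 1)    {6} (size 1)  
  chi_0          1             1               1               1               1               1               1             
  chi_1          1             exp(2*I*pi/7)   exp(4*I*pi/7)   exp(6*I*pi/7)   exp(-6*I*pi/7)  exp(-4*I*pi/7)  exp(-2*I*pi/7)
  chi_2          1             exp(4*I*pi/7)   exp(-6*I*pi/7)  exp(-2*I*pi/7)  exp(2*I*pi/7)   exp(6*I*pi/7)   exp(-4*I*pi/7)
  chi_3          1             exp(6*I*pi/7)   exp(-2*I*pi/7)  exp(4*I*pi/7)   exp(-4*I*pi/7)  exp(2*I*pi/7)   exp(-6*I*pi/7)
  chi_4          1             exp(-6*I*pi/7)  exp(2*I*pi/7)   exp(-4*I*pi/7)  exp(4*I*pi/7)   exp(-2*I*pi/7)  exp(6*I*pi/7) 
  chi_5          1             exp(-4*I*pi/7)  exp(6*I*pi/7)   exp(2*I*pi/7)   exp(-2*I*pi/7)  exp(-6*I*pi/7)  exp(4*I*pi/7) 
  chi_6          1             exp(-2*I*pi/7)  exp(-4*I*pi/7)  exp(-6*I*pi/7)  exp(6*I*pi/7)   exp(4*I*pi/7)   exp(2*I*pi/7) 

Spot check: chi_6(3) = zeta_7^(6*3) = zeta_7^18 = exp(-6*I*pi/7).

Details: Z/7Z is abelian, so all 7 irreducible complex representations are 1-dimensional. They are given by chi_k(m) = zeta_7^(k*m) for k = 0,...,6. Row orthogonality: sum_m chi_k(m) conj(chi_l(m)) = 7 * [k = l].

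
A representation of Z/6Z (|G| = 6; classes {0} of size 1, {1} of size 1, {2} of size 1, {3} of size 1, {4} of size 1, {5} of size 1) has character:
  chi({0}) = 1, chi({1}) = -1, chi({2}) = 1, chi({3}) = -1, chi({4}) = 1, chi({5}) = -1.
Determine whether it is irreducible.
Irreducible: <chi, chi> = 1.

Reasoning: <chi, chi> = (1/|G|) sum_C |C| * |chi(C)|^2 = (1/6)[1*|1|^2 + 1*|-1|^2 + 1*|1|^2 + 1*|-1|^2 + 1*|1|^2 + 1*|-1|^2]
  = (1/6)[(1) + (1) + (1) + (1) + (1) + (1)] = 6/6 = 1.
(Exp terms are combined using exp(i*s)*conj(exp(i*t)) = exp(i*(s-t)), and sums of them are collapsed using the identity that for every m > 1 the m distinct m-th roots of unity sum to 0, e.g. 1 + exp(2*I*pi/3) + exp(-2*I*pi/3) = 0.)
A character is irreducible iff <chi, chi> = 1, so this representation is irreducible.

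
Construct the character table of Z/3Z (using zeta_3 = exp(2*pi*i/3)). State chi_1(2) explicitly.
Character table of Z/3Z (irreps indexed chi_0,...,chi_2 with chi_k(m) = zeta_3^(k*m), zeta_3 = exp(2*pi*i/3)):
  irrep \ class  {0} (size 1)  {1} (size 1)    {2} (size 1)  
  chi_0          1             1               1             
  chi_1          1             exp(2*I*pi/3)   exp(-2*I*pi/3)
  chi_2          1             exp(-2*I*pi/3)  exp(2*I*pi/3) 

Spot check: chi_1(2) = zeta_3^(1*2) = zeta_3^2 = exp(-2*I*pi/3).

Reasoning: Z/3Z is abelian, so all 3 irreducible complex representations are 1-dimensional. They are given by chi_k(m) = zeta_3^(k*m) for k = 0,...,2. Row orthogonality: sum_m chi_k(m) conj(chi_l(m)) = 3 * [k = l].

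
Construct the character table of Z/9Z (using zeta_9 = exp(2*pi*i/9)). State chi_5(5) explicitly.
Character table of Z/9Z (irreps indexed chi_0,...,chi_8 with chi_k(m) = zeta_9^(k*m), zeta_9 = exp(2*pi*i/9)):
  irrep \ class  {0} (size 1)  {1} (size 1)    {2} (size 1)    {3} (size 1)    {4} (size 1)    {5} (size 1)    {6} (size 1)    {7} (size 1)    {8} (size 1)  
  chi_0          1             1               1               1               1               1               1               1               1             
  chi_1          1             exp(2*I*pi/9)   exp(4*I*pi/9)   exp(2*I*pi/3)   exp(8*I*pi/9)   exp(-8*I*pi/9)  exp(-2*I*pi/3)  exp(-4*I*pi/9)  exp(-2*I*pi/9)
  chi_2          1             exp(4*I*pi/9)   exp(8*I*pi/9)   exp(-2*I*pi/3)  exp(-2*I*pi/9)  exp(2*I*pi/9)   exp(2*I*pi/3)   exp(-8*I*pi/9)  exp(-4*I*pi/9)
  chi_3          1             exp(2*I*pi/3)   exp(-2*I*pi/3)  1               exp(2*I*pi/3)   exp(-2*I*pi/3)  1               exp(2*I*pi/3)   exp(-2*I*pi/3)
  chi_4          1             exp(8*I*pi/9)   exp(-2*I*pi/9)  exp(2*I*pi/3)   exp(-4*I*pi/9)  exp(4*I*pi/9)   exp(-2*I*pi/3)  exp(2*I*pi/9)   exp(-8*I*pi/9)
  chi_5          1             exp(-8*I*pi/9)  exp(2*I*pi/9)   exp(-2*I*pi/3)  exp(4*I*pi/9)   exp(-4*I*pi/9)  exp(2*I*pi/3)   exp(-2*I*pi/9)  exp(8*I*pi/9) 
  chi_6          1             exp(-2*I*pi/3)  exp(2*I*pi/3)   1               exp(-2*I*pi/3)  exp(2*I*pi/3)   1               exp(-2*I*pi/3)  exp(2*I*pi/3) 
  chi_7          1             exp(-4*I*pi/9)  exp(-8*I*pi/9)  exp(2*I*pi/3)   exp(2*I*pi/9)   exp(-2*I*pi/9)  exp(-2*I*pi/3)  exp(8*I*pi/9)   exp(4*I*pi/9) 
  chi_8          1             exp(-2*I*pi/9)  exp(-4*I*pi/9)  exp(-2*I*pi/3)  exp(-8*I*pi/9)  exp(8*I*pi/9)   exp(2*I*pi/3)   exp(4*I*pi/9)   exp(2*I*pi/9) 

Spot check: chi_5(5) = zeta_9^(5*5) = zeta_9^25 = exp(-4*I*pi/9).

Z/9Z is abelian, so all 9 irreducible complex representations are 1-dimensional. They are given by chi_k(m) = zeta_9^(k*m) for k = 0,...,8. Row orthogonality: sum_m chi_k(m) conj(chi_l(m)) = 9 * [k = l].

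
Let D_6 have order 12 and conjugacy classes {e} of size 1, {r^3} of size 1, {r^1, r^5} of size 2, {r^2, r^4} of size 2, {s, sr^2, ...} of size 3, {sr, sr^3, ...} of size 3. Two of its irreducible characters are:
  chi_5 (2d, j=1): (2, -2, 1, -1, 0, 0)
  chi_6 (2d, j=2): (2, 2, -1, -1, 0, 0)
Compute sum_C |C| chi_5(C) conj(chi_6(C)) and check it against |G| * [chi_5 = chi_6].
Sum = 0; so <chi_5, chi_6> = 0 (distinct irreducibles are orthogonal).

Compute term by term over conjugacy classes (|C| * chi_5(C) * conj(chi_6(C))):
  1*(2)*conj(2) + 1*(-2)*conj(2) + 2*(1)*conj(-1) + 2*(-1)*conj(-1) + 3*(0)*conj(0) + 3*(0)*conj(0)
  = (4) + (-4) + (-2) + (2) + (0) + (0)
  = 0.
Dividing by |G| = 12 gives 0/12 = 0, matching the row-orthogonality relation <chi_5, chi_6> = [chi_5 = chi_6].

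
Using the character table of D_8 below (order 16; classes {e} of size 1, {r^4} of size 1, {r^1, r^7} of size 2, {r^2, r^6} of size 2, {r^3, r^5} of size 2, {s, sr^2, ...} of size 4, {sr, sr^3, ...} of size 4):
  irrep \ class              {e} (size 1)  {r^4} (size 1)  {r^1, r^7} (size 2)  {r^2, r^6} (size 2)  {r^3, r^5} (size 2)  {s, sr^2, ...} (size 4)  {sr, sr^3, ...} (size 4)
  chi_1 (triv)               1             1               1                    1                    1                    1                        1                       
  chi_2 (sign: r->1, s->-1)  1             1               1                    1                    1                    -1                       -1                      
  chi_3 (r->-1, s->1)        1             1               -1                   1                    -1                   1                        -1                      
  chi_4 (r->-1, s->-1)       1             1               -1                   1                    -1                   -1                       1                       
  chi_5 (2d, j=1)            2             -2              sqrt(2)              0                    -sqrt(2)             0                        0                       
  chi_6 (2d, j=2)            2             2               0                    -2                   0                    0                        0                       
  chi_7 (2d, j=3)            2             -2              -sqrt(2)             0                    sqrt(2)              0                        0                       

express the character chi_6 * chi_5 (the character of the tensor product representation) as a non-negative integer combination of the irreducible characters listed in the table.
chi_6 tensor chi_5 = chi_5 + chi_7 (all other irreducibles have multiplicity 0).

The character of a tensor product is the pointwise product (chi_6 * chi_5)(C) = chi_6(C) * chi_5(C):
  {e}: (2)*(2), {r^4}: (2)*(-2), {r^1, r^7}: (0)*(sqrt(2)), {r^2, r^6}: (-2)*(0), {r^3, r^5}: (0)*(-sqrt(2)), {s, sr^2, ...}: (0)*(0), {sr, sr^3, ...}: (0)*(0)
so (chi_6 * chi_5) takes values
  {e} -> 4, {r^4} -> -4, {r^1, r^7} -> 0, {r^2, r^6} -> 0, {r^3, r^5} -> 0, {s, sr^2, ...} -> 0, {sr, sr^3, ...} -> 0.
Now take the inner product of this character with each irreducible chi from the table, <chi_6*chi_5, chi> = (1/16) sum_C |C| (chi_6*chi_5)(C) conj(chi(C)):
  <chi_6*chi_5, chi_1> = (1/16)[1*(4)*conj(1) + 1*(-4)*conj(1) + 2*(0)*conj(1) + 2*(0)*conj(1) + 2*(0)*conj(1) + 4*(0)*conj(1) + 4*(0)*conj(1)]
      = (1/16)[(4) + (-4) + (0) + (0) + (0) + (0) + (0)] = 0/16 = 0
  <chi_6*chi_5, chi_2> = (1/16)[1*(4)*conj(1) + 1*(-4)*conj(1) + 2*(0)*conj(1) + 2*(0)*conj(1) + 2*(0)*conj(1) + 4*(0)*conj(-1) + 4*(0)*conj(-1)]
      = (1/16)[(4) + (-4) + (0) + (0) + (0) + (0) + (0)] = 0/16 = 0
  <chi_6*chi_5, chi_3> = (1/16)[1*(4)*conj(1) + 1*(-4)*conj(1) + 2*(0)*conj(-1) + 2*(0)*conj(1) + 2*(0)*conj(-1) + 4*(0)*conj(1) + 4*(0)*conj(-1)]
      = (1/16)[(4) + (-4) + (0) + (0) + (0) + (0) + (0)] = 0/16 = 0
  <chi_6*chi_5, chi_4> = (1/16)[1*(4)*conj(1) + 1*(-4)*conj(1) + 2*(0)*conj(-1) + 2*(0)*conj(1) + 2*(0)*conj(-1) + 4*(0)*conj(-1) + 4*(0)*conj(1)]
      = (1/16)[(4) + (-4) + (0) + (0) + (0) + (0) + (0)] = 0/16 = 0
  <chi_6*chi_5, chi_5> = (1/16)[1*(4)*conj(2) + 1*(-4)*conj(-2) + 2*(0)*conj(sqrt(2)) + 2*(0)*conj(0) + 2*(0)*conj(-sqrt(2)) + 4*(0)*conj(0) + 4*(0)*conj(0)]
      = (1/16)[(8) + (8) + (0) + (0) + (0) + (0) + (0)] = 16/16 = 1
  <chi_6*chi_5, chi_6> = (1/16)[1*(4)*conj(2) + 1*(-4)*conj(2) + 2*(0)*conj(0) + 2*(0)*conj(-2) + 2*(0)*conj(0) + 4*(0)*conj(0) + 4*(0)*conj(0)]
      = (1/16)[(8) + (-8) + (0) + (0) + (0) + (0) + (0)] = 0/16 = 0
  <chi_6*chi_5, chi_7> = (1/16)[1*(4)*conj(2) + 1*(-4)*conj(-2) + 2*(0)*conj(-sqrt(2)) + 2*(0)*conj(0) + 2*(0)*conj(sqrt(2)) + 4*(0)*conj(0) + 4*(0)*conj(0)]
      = (1/16)[(8) + (8) + (0) + (0) + (0) + (0) + (0)] = 16/16 = 1
Hence the multiplicities are chi_5: 1, chi_7: 1. Dimension check: dim(chi_6)*dim(chi_5) = 2*2 = 4 and sum (mult * dim) = 1*2 + 1*2 = 4.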